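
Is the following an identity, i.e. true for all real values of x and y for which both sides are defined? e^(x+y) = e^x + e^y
No, this is NOT an identity.

Claim: e^(x+y) = e^x + e^y.
Test a specific point where both sides are defined: x = -3, y = 3.
LHS = e^(x+y) ≈ 1.0000
RHS = e^x + e^y ≈ 20.1353
Since 1.0000 ≠ 20.1353, the equation fails at this point, so it cannot hold for all real values of x and y for which both sides are defined.
The correct rule is e^(x+y) = e^x · e^y (a product, not a sum).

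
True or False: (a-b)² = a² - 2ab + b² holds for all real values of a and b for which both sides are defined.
Claim: (a-b)² = a² - 2ab + b².
Reasoning: Expand: (a-b)² = (a-b)(a-b) = a·a - a·b - b·a + b·b = a² - 2ab + b².
So the two sides agree for all real values of a and b for which both sides are defined.

Conclusion: True.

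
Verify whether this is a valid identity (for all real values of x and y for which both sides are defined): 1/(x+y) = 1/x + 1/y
No, this is NOT an identity.

Claim: 1/(x+y) = 1/x + 1/y.
Test a specific point where both sides are defined: x = 4, y = -3.
LHS = 1/(x+y) ≈ 1.0000
RHS = 1/x + 1/y ≈ -0.0833
Since 1.0000 ≠ -0.0833, the equation fails at this point, so it cannot hold for all real values of x and y for which both sides are defined.
1/x + 1/y = (x+y)/(xy), which is not 1/(x+y).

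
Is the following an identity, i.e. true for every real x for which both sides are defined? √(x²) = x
Claim: √(x²) = x.
Test a specific point where both sides are defined: x = -2.
LHS = √(x²) ≈ 2.0000
RHS = x ≈ -2.0000
Since 2.0000 ≠ -2.0000, the equation fails at this point, so it cannot hold for every real x for which both sides are defined.
√(x²) = |x|, which differs from x whenever x < 0 (both sides are defined for every real x).

Conclusion: No, this is NOT an identity.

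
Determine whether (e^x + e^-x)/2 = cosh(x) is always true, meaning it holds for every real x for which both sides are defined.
Claim: (e^x + e^-x)/2 = cosh(x).
Reasoning: This is exactly the definition of the hyperbolic cosine: cosh(x) := (e^x + e^-x)/2.
So the two sides agree for every real x for which both sides are defined.

Conclusion: Yes, this is an identity.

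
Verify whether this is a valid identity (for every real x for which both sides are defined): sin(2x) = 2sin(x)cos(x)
Yes, this is an identity.

Claim: sin(2x) = 2sin(x)cos(x).
Reasoning: Put y = x in the addition formula sin(x+y) = sin(x)cos(y) + cos(x)sin(y): sin(2x) = sin(x)cos(x) + cos(x)sin(x) = 2sin(x)cos(x).
So the two sides agree for every real x for which both sides are defined.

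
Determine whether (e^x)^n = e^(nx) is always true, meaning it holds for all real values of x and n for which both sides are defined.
Yes, this is an identity.

Claim: (e^x)^n = e^(nx).
Reasoning: e^x is a positive real number, and for a positive base B and real exponent n, B^n = e^(n·ln B). With B = e^x, ln B = x, so (e^x)^n = e^(n·x).
So the two sides agree for all real values of x and n for which both sides are defined.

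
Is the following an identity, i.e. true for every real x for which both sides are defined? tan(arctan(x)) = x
Yes, this is an identity.

Claim: tan(arctan(x)) = x.
Reasoning: For every real x, arctan(x) is by definition the angle in (-π/2, π/2) whose tangent equals x. Taking the tangent of that angle returns x.
So the two sides agree for every real x for which both sides are defined.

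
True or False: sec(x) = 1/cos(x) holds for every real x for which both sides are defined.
True.

Claim: sec(x) = 1/cos(x).
Reasoning: sec(x) is by definition the reciprocal of cos(x), wherever cos(x) ≠ 0.
So the two sides agree for every real x for which both sides are defined.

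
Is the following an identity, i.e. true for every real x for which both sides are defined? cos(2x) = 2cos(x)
Claim: cos(2x) = 2cos(x).
Test a specific point where both sides are defined: x = -π/3.
LHS = cos(2x) ≈ -0.5000
RHS = 2cos(x) ≈ 1.0000
Since -0.5000 ≠ 1.0000, the equation fails at this point, so it cannot hold for every real x for which both sides are defined.
The correct double-angle formula is cos(2x) = cos²x - sin²x.

Conclusion: No, this is NOT an identity.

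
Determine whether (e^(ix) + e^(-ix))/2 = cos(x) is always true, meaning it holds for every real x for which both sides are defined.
Claim: (e^(ix) + e^(-ix))/2 = cos(x).
Reasoning: By Euler's formula e^(ix) = cos(x) + i·sin(x) and e^(-ix) = cos(x) - i·sin(x). Adding cancels the sine terms: e^(ix) + e^(-ix) = 2cos(x); divide by 2.
So the two sides agree for every real x for which both sides are defined.

Conclusion: Yes, this is an identity.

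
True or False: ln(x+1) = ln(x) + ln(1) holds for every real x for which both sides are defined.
Claim: ln(x+1) = ln(x) + ln(1).
Test a specific point where both sides are defined: x = 5.
LHS = ln(x+1) ≈ 1.7918
RHS = ln(x) + ln(1) ≈ 1.6094
Since 1.7918 ≠ 1.6094, the equation fails at this point, so it cannot hold for every real x for which both sides are defined.
ln(1) = 0, so the right side is just ln(x), which differs from ln(x+1).

Conclusion: False.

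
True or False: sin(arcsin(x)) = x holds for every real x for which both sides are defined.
Claim: sin(arcsin(x)) = x.
Reasoning: For -1 ≤ x ≤ 1 (where arcsin is defined), arcsin(x) is by definition an angle whose sine equals x. Taking the sine of that angle returns x. (Note the other order, arcsin(sin x) = x, is NOT an identity.)
So the two sides agree for every real x for which both sides are defined.

Conclusion: True.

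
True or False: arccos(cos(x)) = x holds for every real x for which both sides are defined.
Claim: arccos(cos(x)) = x.
Test a specific point where both sides are defined: x = -π/2.
LHS = arccos(cos(x)) ≈ 1.5708
RHS = x ≈ -1.5708
Since 1.5708 ≠ -1.5708, the equation fails at this point, so it cannot hold for every real x for which both sides are defined.
arccos only returns values in [0, π], so arccos(cos(x)) = x holds only for x in that interval, not for all real x.

Conclusion: False.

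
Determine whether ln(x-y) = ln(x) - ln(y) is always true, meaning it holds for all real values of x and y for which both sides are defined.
Claim: ln(x-y) = ln(x) - ln(y).
Test a specific point where both sides are defined: x = 2, y = 1/2.
LHS = ln(x-y) ≈ 0.4055
RHS = ln(x) - ln(y) ≈ 1.3863
Since 0.4055 ≠ 1.3863, the equation fails at this point, so it cannot hold for all real values of x and y for which both sides are defined.
ln(x) - ln(y) = ln(x/y), not ln(x-y).

Conclusion: No, this is NOT an identity.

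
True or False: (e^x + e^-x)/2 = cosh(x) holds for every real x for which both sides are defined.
Claim: (e^x + e^-x)/2 = cosh(x).
Reasoning: This is exactly the definition of the hyperbolic cosine: cosh(x) := (e^x + e^-x)/2.
So the two sides agree for every real x for which both sides are defined.

Conclusion: True.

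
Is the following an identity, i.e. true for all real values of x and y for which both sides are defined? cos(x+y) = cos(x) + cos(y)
Claim: cos(x+y) = cos(x) + cos(y).
Test a specific point where both sides are defined: x = -π/2, y = π/3.
LHS = cos(x+y) ≈ 0.8660
RHS = cos(x) + cos(y) ≈ 0.5000
Since 0.8660 ≠ 0.5000, the equation fails at this point, so it cannot hold for all real values of x and y for which both sides are defined.
The correct expansion is cos(x+y) = cos(x)cos(y) - sin(x)sin(y); cosine is not additive.

Conclusion: No, this is NOT an identity.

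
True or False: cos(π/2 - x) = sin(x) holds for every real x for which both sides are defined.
Claim: cos(π/2 - x) = sin(x).
Reasoning: Use cos(u - v) = cos(u)cos(v) + sin(u)sin(v) with u = π/2, v = x: cos(π/2)cos(x) + sin(π/2)sin(x) = 0·cos(x) + 1·sin(x) = sin(x).
So the two sides agree for every real x for which both sides are defined.

Conclusion: True.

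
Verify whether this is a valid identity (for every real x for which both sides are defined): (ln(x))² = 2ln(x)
Claim: (ln(x))² = 2ln(x).
Test a specific point where both sides are defined: x = 3.
LHS = (ln(x))² ≈ 1.2069
RHS = 2ln(x) ≈ 2.1972
Since 1.2069 ≠ 2.1972, the equation fails at this point, so it cannot hold for every real x for which both sides are defined.
2ln(x) equals ln(x²), which is not the same as (ln x)².

Conclusion: No, this is NOT an identity.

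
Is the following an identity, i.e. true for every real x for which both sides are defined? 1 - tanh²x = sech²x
Claim: 1 - tanh²x = sech²x.
Reasoning: Divide cosh²x - sinh²x = 1 through by cosh²x (never zero): 1 - tanh²x = 1/cosh²x = sech²x.
So the two sides agree for every real x for which both sides are defined.

Conclusion: Yes, this is an identity.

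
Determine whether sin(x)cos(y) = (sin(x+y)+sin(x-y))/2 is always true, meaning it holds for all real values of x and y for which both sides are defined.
Yes, this is an identity.

Claim: sin(x)cos(y) = (sin(x+y)+sin(x-y))/2.
Reasoning: sin(x+y) = sin(x)cos(y) + cos(x)sin(y) and sin(x-y) = sin(x)cos(y) - cos(x)sin(y). Adding, sin(x+y) + sin(x-y) = 2sin(x)cos(y); divide by 2.
So the two sides agree for all real values of x and y for which both sides are defined.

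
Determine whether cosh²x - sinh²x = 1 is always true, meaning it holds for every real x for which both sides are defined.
Claim: cosh²x - sinh²x = 1.
Reasoning: With cosh(x) = (e^x + e^-x)/2 and sinh(x) = (e^x - e^-x)/2: cosh²x = (e^(2x) + 2 + e^(-2x))/4 and sinh²x = (e^(2x) - 2 + e^(-2x))/4. Subtracting leaves 4/4 = 1.
So the two sides agree for every real x for which both sides are defined.

Conclusion: Yes, this is an identity.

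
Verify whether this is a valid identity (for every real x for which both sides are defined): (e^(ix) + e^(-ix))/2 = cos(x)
Claim: (e^(ix) + e^(-ix))/2 = cos(x).
Reasoning: By Euler's formula e^(ix) = cos(x) + i·sin(x) and e^(-ix) = cos(x) - i·sin(x). Adding cancels the sine terms: e^(ix) + e^(-ix) = 2cos(x); divide by 2.
So the two sides agree for every real x for which both sides are defined.

Conclusion: Yes, this is an identity.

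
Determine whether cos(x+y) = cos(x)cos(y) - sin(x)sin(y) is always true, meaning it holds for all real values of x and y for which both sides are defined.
Yes, this is an identity.

Claim: cos(x+y) = cos(x)cos(y) - sin(x)sin(y).
Reasoning: By Euler's formula e^(i(x+y)) = e^(ix)·e^(iy) = (cos x + i·sin x)(cos y + i·sin y). The real part of the left side is cos(x+y); the real part of the product is cos(x)cos(y) - sin(x)sin(y) (since i·i = -1).
So the two sides agree for all real values of x and y for which both sides are defined.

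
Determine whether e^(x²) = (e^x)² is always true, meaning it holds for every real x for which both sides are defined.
No, this is NOT an identity.

Claim: e^(x²) = (e^x)².
Test a specific point where both sides are defined: x = 3.
LHS = e^(x²) ≈ 8103.0839
RHS = (e^x)² ≈ 403.4288
Since 8103.0839 ≠ 403.4288, the equation fails at this point, so it cannot hold for every real x for which both sides are defined.
(e^x)² = e^(2x), and 2x ≠ x² in general.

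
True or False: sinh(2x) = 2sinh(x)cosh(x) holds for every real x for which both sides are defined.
True.

Claim: sinh(2x) = 2sinh(x)cosh(x).
Reasoning: 2sinh(x)cosh(x) = 2 · (e^x - e^-x)/2 · (e^x + e^-x)/2 = (e^(2x) - e^(-2x))/2 = sinh(2x).
So the two sides agree for every real x for which both sides are defined.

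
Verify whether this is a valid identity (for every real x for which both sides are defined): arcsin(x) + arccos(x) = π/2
Claim: arcsin(x) + arccos(x) = π/2.
Reasoning: Both sides are defined for -1 ≤ x ≤ 1. Let θ = arcsin(x), so sin θ = x and θ ∈ [-π/2, π/2]. Then cos(π/2 - θ) = sin θ = x and π/2 - θ ∈ [0, π], which is exactly the range of arccos, so arccos(x) = π/2 - θ. Adding: arcsin(x) + arccos(x) = θ + (π/2 - θ) = π/2.
So the two sides agree for every real x for which both sides are defined.

Conclusion: Yes, this is an identity.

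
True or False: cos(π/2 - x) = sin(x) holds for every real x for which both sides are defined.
Claim: cos(π/2 - x) = sin(x).
Reasoning: Use cos(u - v) = cos(u)cos(v) + sin(u)sin(v) with u = π/2, v = x: cos(π/2)cos(x) + sin(π/2)sin(x) = 0·cos(x) + 1·sin(x) = sin(x).
So the two sides agree for every real x for which both sides are defined.

Conclusion: True.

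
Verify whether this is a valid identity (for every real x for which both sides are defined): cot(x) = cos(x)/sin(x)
Claim: cot(x) = cos(x)/sin(x).
Reasoning: cot(x) is defined as 1/tan(x) = 1/(sin(x)/cos(x)) = cos(x)/sin(x), wherever sin(x) ≠ 0.
So the two sides agree for every real x for which both sides are defined.

Conclusion: Yes, this is an identity.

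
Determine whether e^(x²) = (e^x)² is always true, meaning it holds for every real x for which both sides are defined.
No, this is NOT an identity.

Claim: e^(x²) = (e^x)².
Test a specific point where both sides are defined: x = -1.
LHS = e^(x²) ≈ 2.7183
RHS = (e^x)² ≈ 0.1353
Since 2.7183 ≠ 0.1353, the equation fails at this point, so it cannot hold for every real x for which both sides are defined.
(e^x)² = e^(2x), and 2x ≠ x² in general.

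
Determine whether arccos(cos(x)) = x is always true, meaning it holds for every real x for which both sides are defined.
No, this is NOT an identity.

Claim: arccos(cos(x)) = x.
Test a specific point where both sides are defined: x = -π/6.
LHS = arccos(cos(x)) ≈ 0.5236
RHS = x ≈ -0.5236
Since 0.5236 ≠ -0.5236, the equation fails at this point, so it cannot hold for every real x for which both sides are defined.
arccos only returns values in [0, π], so arccos(cos(x)) = x holds only for x in that interval, not for all real x.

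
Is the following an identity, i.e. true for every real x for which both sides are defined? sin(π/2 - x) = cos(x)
Claim: sin(π/2 - x) = cos(x).
Reasoning: Use sin(u - v) = sin(u)cos(v) - cos(u)sin(v) with u = π/2, v = x: sin(π/2)cos(x) - cos(π/2)sin(x) = 1·cos(x) - 0·sin(x) = cos(x).
So the two sides agree for every real x for which both sides are defined.

Conclusion: Yes, this is an identity.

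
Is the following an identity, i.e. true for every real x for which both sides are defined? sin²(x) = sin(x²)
No, this is NOT an identity.

Claim: sin²(x) = sin(x²).
Test a specific point where both sides are defined: x = π/2.
LHS = sin²(x) ≈ 1.0000
RHS = sin(x²) ≈ 0.6243
Since 1.0000 ≠ 0.6243, the equation fails at this point, so it cannot hold for every real x for which both sides are defined.
sin²(x) means (sin x)², squaring the output; sin(x²) squares the input. These are different functions.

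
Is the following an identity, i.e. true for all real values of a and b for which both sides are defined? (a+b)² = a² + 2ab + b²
Yes, this is an identity.

Claim: (a+b)² = a² + 2ab + b².
Reasoning: Expand: (a+b)² = (a+b)(a+b) = a·a + a·b + b·a + b·b = a² + 2ab + b².
So the two sides agree for all real values of a and b for which both sides are defined.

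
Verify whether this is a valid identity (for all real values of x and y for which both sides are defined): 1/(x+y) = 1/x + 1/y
Claim: 1/(x+y) = 1/x + 1/y.
Test a specific point where both sides are defined: x = -2, y = -1.
LHS = 1/(x+y) ≈ -0.3333
RHS = 1/x + 1/y ≈ -1.5000
Since -0.3333 ≠ -1.5000, the equation fails at this point, so it cannot hold for all real values of x and y for which both sides are defined.
1/x + 1/y = (x+y)/(xy), which is not 1/(x+y).

Conclusion: No, this is NOT an identity.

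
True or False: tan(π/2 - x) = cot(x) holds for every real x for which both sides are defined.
Claim: tan(π/2 - x) = cot(x).
Reasoning: tan(π/2 - x) = sin(π/2 - x)/cos(π/2 - x) = cos(x)/sin(x) = cot(x), using the cofunction identities sin(π/2 - x) = cos(x) and cos(π/2 - x) = sin(x).
So the two sides agree for every real x for which both sides are defined.

Conclusion: True.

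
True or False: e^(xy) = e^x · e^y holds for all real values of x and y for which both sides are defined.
False.

Claim: e^(xy) = e^x · e^y.
Test a specific point where both sides are defined: x = 4, y = 2.
LHS = e^(xy) ≈ 2980.9580
RHS = e^x · e^y ≈ 403.4288
Since 2980.9580 ≠ 403.4288, the equation fails at this point, so it cannot hold for all real values of x and y for which both sides are defined.
e^x · e^y = e^(x+y), not e^(xy).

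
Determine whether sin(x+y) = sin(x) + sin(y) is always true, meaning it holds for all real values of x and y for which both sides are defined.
No, this is NOT an identity.

Claim: sin(x+y) = sin(x) + sin(y).
Test a specific point where both sides are defined: x = -π/6, y = π/3.
LHS = sin(x+y) ≈ 0.5000
RHS = sin(x) + sin(y) ≈ 0.3660
Since 0.5000 ≠ 0.3660, the equation fails at this point, so it cannot hold for all real values of x and y for which both sides are defined.
The correct expansion is sin(x+y) = sin(x)cos(y) + cos(x)sin(y); sine is not additive.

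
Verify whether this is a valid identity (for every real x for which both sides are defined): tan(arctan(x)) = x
Claim: tan(arctan(x)) = x.
Reasoning: For every real x, arctan(x) is by definition the angle in (-π/2, π/2) whose tangent equals x. Taking the tangent of that angle returns x.
So the two sides agree for every real x for which both sides are defined.

Conclusion: Yes, this is an identity.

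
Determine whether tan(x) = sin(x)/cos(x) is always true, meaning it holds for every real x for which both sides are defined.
Claim: tan(x) = sin(x)/cos(x).
Reasoning: For an angle x whose terminal point on the unit circle is (cos x, sin x), tan(x) is defined as the ratio (second coordinate)/(first coordinate) = sin(x)/cos(x), wherever cos(x) ≠ 0.
So the two sides agree for every real x for which both sides are defined.

Conclusion: Yes, this is an identity.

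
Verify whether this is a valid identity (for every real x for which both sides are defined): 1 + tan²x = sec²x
Yes, this is an identity.

Claim: 1 + tan²x = sec²x.
Reasoning: Start from sin²x + cos²x = 1 and divide every term by cos²x (allowed wherever tan x and sec x are defined): tan²x + 1 = 1/cos²x = sec²x.
So the two sides agree for every real x for which both sides are defined.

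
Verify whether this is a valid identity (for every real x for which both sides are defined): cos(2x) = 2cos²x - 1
Yes, this is an identity.

Claim: cos(2x) = 2cos²x - 1.
Reasoning: cos(2x) = cos²x - sin²x. Replace sin²x by 1 - cos²x: cos²x - (1 - cos²x) = 2cos²x - 1.
So the two sides agree for every real x for which both sides are defined.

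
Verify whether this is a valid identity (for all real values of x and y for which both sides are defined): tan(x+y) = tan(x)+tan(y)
Claim: tan(x+y) = tan(x)+tan(y).
Test a specific point where both sides are defined: x = π/6, y = -π/3.
LHS = tan(x+y) ≈ -0.5774
RHS = tan(x)+tan(y) ≈ -1.1547
Since -0.5774 ≠ -1.1547, the equation fails at this point, so it cannot hold for all real values of x and y for which both sides are defined.
The correct formula is tan(x+y) = (tan(x) + tan(y))/(1 - tan(x)tan(y)).

Conclusion: No, this is NOT an identity.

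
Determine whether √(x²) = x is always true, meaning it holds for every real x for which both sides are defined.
Claim: √(x²) = x.
Test a specific point where both sides are defined: x = -3.
LHS = √(x²) ≈ 3.0000
RHS = x ≈ -3.0000
Since 3.0000 ≠ -3.0000, the equation fails at this point, so it cannot hold for every real x for which both sides are defined.
√(x²) = |x|, which differs from x whenever x < 0 (both sides are defined for every real x).

Conclusion: No, this is NOT an identity.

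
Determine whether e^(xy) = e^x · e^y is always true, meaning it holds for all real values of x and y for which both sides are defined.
Claim: e^(xy) = e^x · e^y.
Test a specific point where both sides are defined: x = 1, y = 3/2.
LHS = e^(xy) ≈ 4.4817
RHS = e^x · e^y ≈ 12.1825
Since 4.4817 ≠ 12.1825, the equation fails at this point, so it cannot hold for all real values of x and y for which both sides are defined.
e^x · e^y = e^(x+y), not e^(xy).

Conclusion: No, this is NOT an identity.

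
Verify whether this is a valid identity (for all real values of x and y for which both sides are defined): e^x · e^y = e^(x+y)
Claim: e^x · e^y = e^(x+y).
Reasoning: This is the law of exponents for a common base: multiplying powers adds exponents. E.g. from the series, (Σ x^j/j!)(Σ y^k/k!) = Σ_m (Σ_{j+k=m} x^j y^k/(j!k!)) = Σ_m (x+y)^m/m! by the binomial theorem.
So the two sides agree for all real values of x and y for which both sides are defined.

Conclusion: Yes, this is an identity.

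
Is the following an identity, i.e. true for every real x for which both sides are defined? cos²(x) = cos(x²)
Claim: cos²(x) = cos(x²).
Test a specific point where both sides are defined: x = 3π/4.
LHS = cos²(x) ≈ 0.5000
RHS = cos(x²) ≈ 0.7442
Since 0.5000 ≠ 0.7442, the equation fails at this point, so it cannot hold for every real x for which both sides are defined.
cos²(x) means (cos x)², squaring the output; cos(x²) squares the input. These are different functions.

Conclusion: No, this is NOT an identity.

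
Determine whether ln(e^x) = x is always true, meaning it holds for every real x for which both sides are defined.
Claim: ln(e^x) = x.
Reasoning: ln is the inverse of the exponential: ln(e^x) asks for the exponent p with e^p = e^x, and since e^p is one-to-one that exponent is p = x.
So the two sides agree for every real x for which both sides are defined.

Conclusion: Yes, this is an identity.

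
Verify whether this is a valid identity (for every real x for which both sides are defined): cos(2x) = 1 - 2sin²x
Claim: cos(2x) = 1 - 2sin²x.
Reasoning: cos(2x) = cos²x - sin²x. Replace cos²x by 1 - sin²x: (1 - sin²x) - sin²x = 1 - 2sin²x.
So the two sides agree for every real x for which both sides are defined.

Conclusion: Yes, this is an identity.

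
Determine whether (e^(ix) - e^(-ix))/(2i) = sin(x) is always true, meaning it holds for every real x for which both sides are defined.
Claim: (e^(ix) - e^(-ix))/(2i) = sin(x).
Reasoning: By Euler's formula e^(ix) = cos(x) + i·sin(x) and e^(-ix) = cos(x) - i·sin(x). Subtracting cancels the cosine terms: e^(ix) - e^(-ix) = 2i·sin(x); divide by 2i.
So the two sides agree for every real x for which both sides are defined.

Conclusion: Yes, this is an identity.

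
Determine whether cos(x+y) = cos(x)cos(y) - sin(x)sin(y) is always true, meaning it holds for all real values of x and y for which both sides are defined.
Claim: cos(x+y) = cos(x)cos(y) - sin(x)sin(y).
Reasoning: By Euler's formula e^(i(x+y)) = e^(ix)·e^(iy) = (cos x + i·sin x)(cos y + i·sin y). The real part of the left side is cos(x+y); the real part of the product is cos(x)cos(y) - sin(x)sin(y) (since i·i = -1).
So the two sides agree for all real values of x and y for which both sides are defined.

Conclusion: Yes, this is an identity.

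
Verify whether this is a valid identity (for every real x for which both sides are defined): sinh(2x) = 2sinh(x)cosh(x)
Claim: sinh(2x) = 2sinh(x)cosh(x).
Reasoning: 2sinh(x)cosh(x) = 2 · (e^x - e^-x)/2 · (e^x + e^-x)/2 = (e^(2x) - e^(-2x))/2 = sinh(2x).
So the two sides agree for every real x for which both sides are defined.

Conclusion: Yes, this is an identity.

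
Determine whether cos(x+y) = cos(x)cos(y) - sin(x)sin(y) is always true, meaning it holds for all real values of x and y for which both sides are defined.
Yes, this is an identity.

Claim: cos(x+y) = cos(x)cos(y) - sin(x)sin(y).
Reasoning: By Euler's formula e^(i(x+y)) = e^(ix)·e^(iy) = (cos x + i·sin x)(cos y + i·sin y). The real part of the left side is cos(x+y); the real part of the product is cos(x)cos(y) - sin(x)sin(y) (since i·i = -1).
So the two sides agree for all real values of x and y for which both sides are defined.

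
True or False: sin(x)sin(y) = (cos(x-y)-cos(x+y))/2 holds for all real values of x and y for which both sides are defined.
Claim: sin(x)sin(y) = (cos(x-y)-cos(x+y))/2.
Reasoning: cos(x-y) = cos(x)cos(y) + sin(x)sin(y) and cos(x+y) = cos(x)cos(y) - sin(x)sin(y). Subtracting, cos(x-y) - cos(x+y) = 2sin(x)sin(y); divide by 2.
So the two sides agree for all real values of x and y for which both sides are defined.

Conclusion: True.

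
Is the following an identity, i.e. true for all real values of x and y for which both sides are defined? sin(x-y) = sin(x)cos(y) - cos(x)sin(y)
Yes, this is an identity.

Claim: sin(x-y) = sin(x)cos(y) - cos(x)sin(y).
Reasoning: Replace y by -y in sin(x+y) = sin(x)cos(y) + cos(x)sin(y) and use cos(-y) = cos(y), sin(-y) = -sin(y): sin(x-y) = sin(x)cos(y) - cos(x)sin(y).
So the two sides agree for all real values of x and y for which both sides are defined.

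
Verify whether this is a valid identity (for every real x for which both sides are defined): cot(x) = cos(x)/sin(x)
Claim: cot(x) = cos(x)/sin(x).
Reasoning: cot(x) is defined as 1/tan(x) = 1/(sin(x)/cos(x)) = cos(x)/sin(x), wherever sin(x) ≠ 0.
So the two sides agree for every real x for which both sides are defined.

Conclusion: Yes, this is an identity.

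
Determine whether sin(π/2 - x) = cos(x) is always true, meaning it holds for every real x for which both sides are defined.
Yes, this is an identity.

Claim: sin(π/2 - x) = cos(x).
Reasoning: Use sin(u - v) = sin(u)cos(v) - cos(u)sin(v) with u = π/2, v = x: sin(π/2)cos(x) - cos(π/2)sin(x) = 1·cos(x) - 0·sin(x) = cos(x).
So the two sides agree for every real x for which both sides are defined.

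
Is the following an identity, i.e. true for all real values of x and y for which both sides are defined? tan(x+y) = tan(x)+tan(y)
Claim: tan(x+y) = tan(x)+tan(y).
Test a specific point where both sides are defined: x = 2π/3, y = 3π/4.
LHS = tan(x+y) ≈ 3.7321
RHS = tan(x)+tan(y) ≈ -2.7321
Since 3.7321 ≠ -2.7321, the equation fails at this point, so it cannot hold for all real values of x and y for which both sides are defined.
The correct formula is tan(x+y) = (tan(x) + tan(y))/(1 - tan(x)tan(y)).

Conclusion: No, this is NOT an identity.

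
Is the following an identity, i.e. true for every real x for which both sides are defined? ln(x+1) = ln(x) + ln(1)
Claim: ln(x+1) = ln(x) + ln(1).
Test a specific point where both sides are defined: x = 3/2.
LHS = ln(x+1) ≈ 0.9163
RHS = ln(x) + ln(1) ≈ 0.4055
Since 0.9163 ≠ 0.4055, the equation fails at this point, so it cannot hold for every real x for which both sides are defined.
ln(1) = 0, so the right side is just ln(x), which differs from ln(x+1).

Conclusion: No, this is NOT an identity.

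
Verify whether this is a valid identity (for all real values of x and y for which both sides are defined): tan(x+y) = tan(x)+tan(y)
Claim: tan(x+y) = tan(x)+tan(y).
Test a specific point where both sides are defined: x = -π/3, y = π/6.
LHS = tan(x+y) ≈ -0.5774
RHS = tan(x)+tan(y) ≈ -1.1547
Since -0.5774 ≠ -1.1547, the equation fails at this point, so it cannot hold for all real values of x and y for which both sides are defined.
The correct formula is tan(x+y) = (tan(x) + tan(y))/(1 - tan(x)tan(y)).

Conclusion: No, this is NOT an identity.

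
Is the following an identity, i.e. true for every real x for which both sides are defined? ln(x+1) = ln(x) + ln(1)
Claim: ln(x+1) = ln(x) + ln(1).
Test a specific point where both sides are defined: x = 3.
LHS = ln(x+1) ≈ 1.3863
RHS = ln(x) + ln(1) ≈ 1.0986
Since 1.3863 ≠ 1.0986, the equation fails at this point, so it cannot hold for every real x for which both sides are defined.
ln(1) = 0, so the right side is just ln(x), which differs from ln(x+1).

Conclusion: No, this is NOT an identity.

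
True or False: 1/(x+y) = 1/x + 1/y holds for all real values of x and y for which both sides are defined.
Claim: 1/(x+y) = 1/x + 1/y.
Test a specific point where both sides are defined: x = 1/2, y = 1/2.
LHS = 1/(x+y) ≈ 1.0000
RHS = 1/x + 1/y ≈ 4.0000
Since 1.0000 ≠ 4.0000, the equation fails at this point, so it cannot hold for all real values of x and y for which both sides are defined.
1/x + 1/y = (x+y)/(xy), which is not 1/(x+y).

Conclusion: False.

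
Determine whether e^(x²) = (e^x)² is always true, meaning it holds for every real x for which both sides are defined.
No, this is NOT an identity.

Claim: e^(x²) = (e^x)².
Test a specific point where both sides are defined: x = -1.
LHS = e^(x²) ≈ 2.7183
RHS = (e^x)² ≈ 0.1353
Since 2.7183 ≠ 0.1353, the equation fails at this point, so it cannot hold for every real x for which both sides are defined.
(e^x)² = e^(2x), and 2x ≠ x² in general.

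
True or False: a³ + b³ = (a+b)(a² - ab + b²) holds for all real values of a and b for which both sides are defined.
True.

Claim: a³ + b³ = (a+b)(a² - ab + b²).
Reasoning: Expand the right side: (a+b)(a² - ab + b²) = a³ - a²b + ab² + a²b - ab² + b³ = a³ + b³ (the middle terms cancel in pairs).
So the two sides agree for all real values of a and b for which both sides are defined.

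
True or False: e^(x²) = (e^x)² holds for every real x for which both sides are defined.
False.

Claim: e^(x²) = (e^x)².
Test a specific point where both sides are defined: x = 3.
LHS = e^(x²) ≈ 8103.0839
RHS = (e^x)² ≈ 403.4288
Since 8103.0839 ≠ 403.4288, the equation fails at this point, so it cannot hold for every real x for which both sides are defined.
(e^x)² = e^(2x), and 2x ≠ x² in general.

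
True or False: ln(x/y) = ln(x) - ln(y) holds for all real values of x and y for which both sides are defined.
True.

Claim: ln(x/y) = ln(x) - ln(y).
Reasoning: Both sides are simultaneously defined only when x, y > 0. Write x = e^p, y = e^q. Then x/y = e^(p-q), so ln(x/y) = p - q = ln(x) - ln(y).
So the two sides agree for all real values of x and y for which both sides are defined.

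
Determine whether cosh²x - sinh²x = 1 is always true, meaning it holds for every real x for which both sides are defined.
Yes, this is an identity.

Claim: cosh²x - sinh²x = 1.
Reasoning: With cosh(x) = (e^x + e^-x)/2 and sinh(x) = (e^x - e^-x)/2: cosh²x = (e^(2x) + 2 + e^(-2x))/4 and sinh²x = (e^(2x) - 2 + e^(-2x))/4. Subtracting leaves 4/4 = 1.
So the two sides agree for every real x for which both sides are defined.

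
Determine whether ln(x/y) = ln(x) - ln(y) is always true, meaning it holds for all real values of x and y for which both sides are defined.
Yes, this is an identity.

Claim: ln(x/y) = ln(x) - ln(y).
Reasoning: Both sides are simultaneously defined only when x, y > 0. Write x = e^p, y = e^q. Then x/y = e^(p-q), so ln(x/y) = p - q = ln(x) - ln(y).
So the two sides agree for all real values of x and y for which both sides are defined.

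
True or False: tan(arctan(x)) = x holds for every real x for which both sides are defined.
Claim: tan(arctan(x)) = x.
Reasoning: For every real x, arctan(x) is by definition the angle in (-π/2, π/2) whose tangent equals x. Taking the tangent of that angle returns x.
So the two sides agree for every real x for which both sides are defined.

Conclusion: True.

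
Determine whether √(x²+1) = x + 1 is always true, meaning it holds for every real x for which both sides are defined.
Claim: √(x²+1) = x + 1.
Test a specific point where both sides are defined: x = 3/2.
LHS = √(x²+1) ≈ 1.8028
RHS = x + 1 ≈ 2.5000
Since 1.8028 ≠ 2.5000, the equation fails at this point, so it cannot hold for every real x for which both sides are defined.
(x+1)² = x² + 2x + 1 ≠ x² + 1 unless x = 0.

Conclusion: No, this is NOT an identity.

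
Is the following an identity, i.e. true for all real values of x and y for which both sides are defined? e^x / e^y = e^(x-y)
Claim: e^x / e^y = e^(x-y).
Reasoning: 1/e^y = e^(-y), so e^x / e^y = e^x · e^(-y) = e^(x + (-y)) = e^(x-y) by the product rule for exponents.
So the two sides agree for all real values of x and y for which both sides are defined.

Conclusion: Yes, this is an identity.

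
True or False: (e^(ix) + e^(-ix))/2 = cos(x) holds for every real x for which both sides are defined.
True.

Claim: (e^(ix) + e^(-ix))/2 = cos(x).
Reasoning: By Euler's formula e^(ix) = cos(x) + i·sin(x) and e^(-ix) = cos(x) - i·sin(x). Adding cancels the sine terms: e^(ix) + e^(-ix) = 2cos(x); divide by 2.
So the two sides agree for every real x for which both sides are defined.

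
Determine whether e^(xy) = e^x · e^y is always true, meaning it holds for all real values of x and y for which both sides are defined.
No, this is NOT an identity.

Claim: e^(xy) = e^x · e^y.
Test a specific point where both sides are defined: x = -1, y = 3/2.
LHS = e^(xy) ≈ 0.2231
RHS = e^x · e^y ≈ 1.6487
Since 0.2231 ≠ 1.6487, the equation fails at this point, so it cannot hold for all real values of x and y for which both sides are defined.
e^x · e^y = e^(x+y), not e^(xy).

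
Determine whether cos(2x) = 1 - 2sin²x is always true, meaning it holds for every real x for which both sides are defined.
Yes, this is an identity.

Claim: cos(2x) = 1 - 2sin²x.
Reasoning: cos(2x) = cos²x - sin²x. Replace cos²x by 1 - sin²x: (1 - sin²x) - sin²x = 1 - 2sin²x.
So the two sides agree for every real x for which both sides are defined.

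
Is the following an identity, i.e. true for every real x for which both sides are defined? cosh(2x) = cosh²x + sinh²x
Claim: cosh(2x) = cosh²x + sinh²x.
Reasoning: cosh²x = (e^(2x) + 2 + e^(-2x))/4 and sinh²x = (e^(2x) - 2 + e^(-2x))/4. Adding gives (2e^(2x) + 2e^(-2x))/4 = (e^(2x) + e^(-2x))/2 = cosh(2x).
So the two sides agree for every real x for which both sides are defined.

Conclusion: Yes, this is an identity.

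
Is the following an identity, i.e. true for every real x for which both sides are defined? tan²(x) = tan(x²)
No, this is NOT an identity.

Claim: tan²(x) = tan(x²).
Test a specific point where both sides are defined: x = π/4.
LHS = tan²(x) ≈ 1.0000
RHS = tan(x²) ≈ 0.7092
Since 1.0000 ≠ 0.7092, the equation fails at this point, so it cannot hold for every real x for which both sides are defined.
tan²(x) means (tan x)², squaring the output; tan(x²) squares the input. These are different functions.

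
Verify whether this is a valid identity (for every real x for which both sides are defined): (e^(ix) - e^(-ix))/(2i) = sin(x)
Claim: (e^(ix) - e^(-ix))/(2i) = sin(x).
Reasoning: By Euler's formula e^(ix) = cos(x) + i·sin(x) and e^(-ix) = cos(x) - i·sin(x). Subtracting cancels the cosine terms: e^(ix) - e^(-ix) = 2i·sin(x); divide by 2i.
So the two sides agree for every real x for which both sides are defined.

Conclusion: Yes, this is an identity.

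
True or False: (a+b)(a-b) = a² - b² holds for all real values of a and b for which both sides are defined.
Claim: (a+b)(a-b) = a² - b².
Reasoning: Expand: (a+b)(a-b) = a² - ab + ba - b² = a² - b² (the cross terms cancel).
So the two sides agree for all real values of a and b for which both sides are defined.

Conclusion: True.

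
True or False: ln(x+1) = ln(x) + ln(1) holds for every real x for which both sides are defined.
Claim: ln(x+1) = ln(x) + ln(1).
Test a specific point where both sides are defined: x = 5.
LHS = ln(x+1) ≈ 1.7918
RHS = ln(x) + ln(1) ≈ 1.6094
Since 1.7918 ≠ 1.6094, the equation fails at this point, so it cannot hold for every real x for which both sides are defined.
ln(1) = 0, so the right side is just ln(x), which differs from ln(x+1).

Conclusion: False.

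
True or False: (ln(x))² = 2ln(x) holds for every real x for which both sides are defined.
False.

Claim: (ln(x))² = 2ln(x).
Test a specific point where both sides are defined: x = 2.
LHS = (ln(x))² ≈ 0.4805
RHS = 2ln(x) ≈ 1.3863
Since 0.4805 ≠ 1.3863, the equation fails at this point, so it cannot hold for every real x for which both sides are defined.
2ln(x) equals ln(x²), which is not the same as (ln x)².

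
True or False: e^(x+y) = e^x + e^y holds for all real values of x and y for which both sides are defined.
Claim: e^(x+y) = e^x + e^y.
Test a specific point where both sides are defined: x = -1, y = -1.
LHS = e^(x+y) ≈ 0.1353
RHS = e^x + e^y ≈ 0.7358
Since 0.1353 ≠ 0.7358, the equation fails at this point, so it cannot hold for all real values of x and y for which both sides are defined.
The correct rule is e^(x+y) = e^x · e^y (a product, not a sum).

Conclusion: False.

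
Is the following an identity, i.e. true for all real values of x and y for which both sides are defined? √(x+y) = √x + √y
Claim: √(x+y) = √x + √y.
Test a specific point where both sides are defined: x = 1, y = 3/2.
LHS = √(x+y) ≈ 1.5811
RHS = √x + √y ≈ 2.2247
Since 1.5811 ≠ 2.2247, the equation fails at this point, so it cannot hold for all real values of x and y for which both sides are defined.
Squaring the right side gives x + 2√(xy) + y, not x + y.

Conclusion: No, this is NOT an identity.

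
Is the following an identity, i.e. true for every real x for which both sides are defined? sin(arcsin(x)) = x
Claim: sin(arcsin(x)) = x.
Reasoning: For -1 ≤ x ≤ 1 (where arcsin is defined), arcsin(x) is by definition an angle whose sine equals x. Taking the sine of that angle returns x. (Note the other order, arcsin(sin x) = x, is NOT an identity.)
So the two sides agree for every real x for which both sides are defined.

Conclusion: Yes, this is an identity.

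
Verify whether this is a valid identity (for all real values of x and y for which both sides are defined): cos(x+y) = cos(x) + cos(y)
Claim: cos(x+y) = cos(x) + cos(y).
Test a specific point where both sides are defined: x = π, y = -π/2.
LHS = cos(x+y) ≈ 0.0000
RHS = cos(x) + cos(y) ≈ -1.0000
Since 0.0000 ≠ -1.0000, the equation fails at this point, so it cannot hold for all real values of x and y for which both sides are defined.
The correct expansion is cos(x+y) = cos(x)cos(y) - sin(x)sin(y); cosine is not additive.

Conclusion: No, this is NOT an identity.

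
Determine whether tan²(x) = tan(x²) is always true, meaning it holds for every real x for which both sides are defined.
No, this is NOT an identity.

Claim: tan²(x) = tan(x²).
Test a specific point where both sides are defined: x = π/3.
LHS = tan²(x) ≈ 3.0000
RHS = tan(x²) ≈ 1.9485
Since 3.0000 ≠ 1.9485, the equation fails at this point, so it cannot hold for every real x for which both sides are defined.
tan²(x) means (tan x)², squaring the output; tan(x²) squares the input. These are different functions.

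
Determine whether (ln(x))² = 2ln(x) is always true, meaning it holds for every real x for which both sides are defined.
No, this is NOT an identity.

Claim: (ln(x))² = 2ln(x).
Test a specific point where both sides are defined: x = 2.
LHS = (ln(x))² ≈ 0.4805
RHS = 2ln(x) ≈ 1.3863
Since 0.4805 ≠ 1.3863, the equation fails at this point, so it cannot hold for every real x for which both sides are defined.
2ln(x) equals ln(x²), which is not the same as (ln x)².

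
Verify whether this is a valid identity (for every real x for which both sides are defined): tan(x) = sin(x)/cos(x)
Claim: tan(x) = sin(x)/cos(x).
Reasoning: For an angle x whose terminal point on the unit circle is (cos x, sin x), tan(x) is defined as the ratio (second coordinate)/(first coordinate) = sin(x)/cos(x), wherever cos(x) ≠ 0.
So the two sides agree for every real x for which both sides are defined.

Conclusion: Yes, this is an identity.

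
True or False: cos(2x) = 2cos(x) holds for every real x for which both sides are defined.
False.

Claim: cos(2x) = 2cos(x).
Test a specific point where both sides are defined: x = 3π/4.
LHS = cos(2x) ≈ 0.0000
RHS = 2cos(x) ≈ -1.4142
Since 0.0000 ≠ -1.4142, the equation fails at this point, so it cannot hold for every real x for which both sides are defined.
The correct double-angle formula is cos(2x) = cos²x - sin²x.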